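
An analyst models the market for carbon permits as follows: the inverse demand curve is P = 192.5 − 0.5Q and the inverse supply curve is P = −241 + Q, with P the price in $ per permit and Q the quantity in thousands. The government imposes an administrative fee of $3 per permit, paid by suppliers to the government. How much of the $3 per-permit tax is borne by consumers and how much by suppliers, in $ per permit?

Rewrite in direct form: Qd = 385 − 2P and Qs = P + 241.
Before the tax: set 385 − 2P = P + 241 → P* = $48, Q* = 289.
With the tax collected from suppliers, supply shifts: Qs = (P − 3) + 241.
New equilibrium: consumers pay $49, suppliers receive $46, Q = 287. (Wedge: Pb − Ps = 3.)
Burden on consumers: $1; on suppliers: $2. (They sum to $3.)

Consumers bear $1 per permit; suppliers bear $2 per permit.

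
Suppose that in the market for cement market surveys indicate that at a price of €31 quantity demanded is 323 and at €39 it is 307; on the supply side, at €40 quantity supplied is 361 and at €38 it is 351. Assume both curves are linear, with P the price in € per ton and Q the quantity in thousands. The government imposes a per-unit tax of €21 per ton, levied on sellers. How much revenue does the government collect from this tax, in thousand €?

Demand slope: (307 − 323)/(39 − 31) = -2, so Qd = 385 − 2P.
Supply slope: (351 − 361)/(38 − 40) = 5, so Qs = 5P + 161.
Without the tax, 385 − 2P = 5P + 161 gives 7P = 224, so P* = €32 and Q* = 321.
With the tax collected from sellers, supply shifts: Qs = 5(P − 21) + 161.
Solving gives Q = 291 with buyers paying €47 and sellers receiving €26 (the €21 wedge).
Revenue = t · Q = 21 · 291 = €6111.

Tax revenue = €6111 thousand.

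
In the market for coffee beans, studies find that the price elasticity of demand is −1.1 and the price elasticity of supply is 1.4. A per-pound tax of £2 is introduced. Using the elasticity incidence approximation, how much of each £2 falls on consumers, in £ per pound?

Consumers bear ≈ £1.12 per pound.

Incidence ratio: consumers' share ≈ εs / (εs + |εd|) = 1.4 / (1.4 + 1.1) = 0.56.
So consumers bear ≈ 0.56 × £2 = £1.12; suppliers bear £0.88.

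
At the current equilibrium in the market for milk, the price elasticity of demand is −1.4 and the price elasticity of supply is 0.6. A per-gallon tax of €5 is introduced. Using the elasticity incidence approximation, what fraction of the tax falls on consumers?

Consumers' share ≈ 0.3.

Incidence ratio: consumers' share ≈ εs / (εs + |εd|) = 0.6 / (0.6 + 1.4) = 0.3.
Supply is the less elastic side, so consumers bear the smaller share.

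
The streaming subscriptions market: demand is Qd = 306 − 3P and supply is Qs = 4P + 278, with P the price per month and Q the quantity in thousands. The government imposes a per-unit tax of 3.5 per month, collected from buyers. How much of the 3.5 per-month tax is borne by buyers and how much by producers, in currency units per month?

Buyers bear 2 per month; producers bear 1.5 per month.

Without the tax, 306 − 3P = 4P + 278 gives 7P = 28, so P* = 4 and Q* = 294.
With the tax collected from buyers, demand (in seller-price terms) shifts: Qd = 306 − 3(P + 3.5).
Solving gives Q = 288 with buyers paying 6 and producers receiving 2.5 (the 3.5 wedge).
Burden on buyers: 2; on producers: 1.5. (They sum to 3.5.)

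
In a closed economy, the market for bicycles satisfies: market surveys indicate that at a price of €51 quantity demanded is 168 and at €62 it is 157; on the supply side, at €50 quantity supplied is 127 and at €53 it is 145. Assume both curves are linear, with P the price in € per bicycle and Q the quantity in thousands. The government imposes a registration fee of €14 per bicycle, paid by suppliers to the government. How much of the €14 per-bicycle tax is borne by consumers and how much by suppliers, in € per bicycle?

Consumers bear €12 per bicycle; suppliers bear €2 per bicycle.

Demand slope: (157 − 168)/(62 − 51) = -1, so Qd = 219 − P.
Supply slope: (145 − 127)/(53 − 50) = 6, so Qs = 6P − 173.
Before the tax: set 219 − P = 6P − 173 → P* = €56, Q* = 163.
With the tax collected from suppliers, supply shifts: Qs = 6(P − 14) − 173.
New equilibrium: consumers pay €68, suppliers receive €54, Q = 151. (Wedge: Pb − Ps = 14.)
Burden on consumers: €12; on suppliers: €2. (They sum to €14.)
The less price-elastic side of the market bears the larger share of a per-unit tax.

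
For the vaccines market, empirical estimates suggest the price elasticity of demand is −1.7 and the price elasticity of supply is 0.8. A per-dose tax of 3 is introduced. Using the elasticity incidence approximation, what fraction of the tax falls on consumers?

Consumers' share ≈ 0.32.

Incidence ratio: consumers' share ≈ εs / (εs + |εd|) = 0.8 / (0.8 + 1.7) = 0.32.
Supply is the less elastic side, so consumers bear the smaller share.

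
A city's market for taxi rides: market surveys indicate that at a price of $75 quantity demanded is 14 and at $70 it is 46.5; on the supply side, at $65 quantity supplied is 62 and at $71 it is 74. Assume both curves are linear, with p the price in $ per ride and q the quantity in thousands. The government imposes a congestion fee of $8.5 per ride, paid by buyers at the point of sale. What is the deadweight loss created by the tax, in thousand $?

Demand slope: (46.5 − 14)/(70 − 75) = -6.5, so qd = 501.5 − 6.5p.
Supply slope: (74 − 62)/(71 − 65) = 2, so qs = 2p − 68.
Before the tax: set 501.5 − 6.5p = 2p − 68 → p* = $67, q* = 66.
With the tax collected from buyers, demand (in seller-price terms) shifts: qd = 501.5 − 6.5(p + 8.5).
New equilibrium: buyers pay $69, producers receive $60.5, q = 53. (Wedge: pb − ps = 8.5.)
Quantity falls by |ΔQ| = |66 − 53| = 13.
DWL = ½ · t · |ΔQ| = ½ · 8.5 · 13 = $55.25.

Deadweight loss = $55.25 thousand.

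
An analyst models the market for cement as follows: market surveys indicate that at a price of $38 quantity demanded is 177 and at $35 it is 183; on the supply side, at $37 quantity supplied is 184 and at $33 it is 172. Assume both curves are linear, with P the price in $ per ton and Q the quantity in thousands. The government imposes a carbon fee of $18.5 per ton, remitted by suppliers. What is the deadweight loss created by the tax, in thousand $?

Demand slope: (183 − 177)/(35 − 38) = -2, so Qd = 253 − 2P.
Supply slope: (172 − 184)/(33 − 37) = 3, so Qs = 3P + 73.
Without the tax, 253 − 2P = 3P + 73 gives 5P = 180, so P* = $36 and Q* = 181.
With the tax collected from suppliers, supply shifts: Qs = 3(P − 18.5) + 73.
Solving gives Q = 158.8 with buyers paying $47.1 and suppliers receiving $28.6 (the $18.5 wedge).
Quantity falls by |ΔQ| = |181 − 158.8| = 22.2.
DWL = ½ · t · |ΔQ| = ½ · 18.5 · 22.2 = $205.35.

Deadweight loss = $205.35 thousand.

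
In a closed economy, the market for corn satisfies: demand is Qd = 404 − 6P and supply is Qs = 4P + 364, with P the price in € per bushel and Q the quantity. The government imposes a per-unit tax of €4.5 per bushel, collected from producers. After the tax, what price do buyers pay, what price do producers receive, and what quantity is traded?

Without the tax, 404 − 6P = 4P + 364 gives 10P = 40, so P* = €4 and Q* = 380.
With the tax collected from producers, supply shifts: Qs = 4(P − 4.5) + 364.
Solving gives Q = 369.2 with buyers paying €5.8 and producers receiving €1.3 (the €4.5 wedge).

Buyers pay €5.8; producers receive €1.3; quantity = 369.2.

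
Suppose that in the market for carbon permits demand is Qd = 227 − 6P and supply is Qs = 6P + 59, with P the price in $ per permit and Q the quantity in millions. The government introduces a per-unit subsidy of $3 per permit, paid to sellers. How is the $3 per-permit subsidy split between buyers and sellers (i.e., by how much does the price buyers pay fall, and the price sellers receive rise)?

Without the subsidy, 227 − 6P = 6P + 59 gives 12P = 168, so P* = $14 and Q* = 143.
With a per-unit subsidy paid to sellers, each receives P + 3 per unit sold, so supply becomes Qs = 6(P + 3) + 59.
New equilibrium: buyers pay $12.5, sellers receive $15.5, Q = 152. (Wedge: Pb − Ps = −3.)
Gain to buyers: $1.5; to sellers: $1.5. (They sum to $3.)

Buyers gain $1.5 per permit; sellers gain $1.5 per permit.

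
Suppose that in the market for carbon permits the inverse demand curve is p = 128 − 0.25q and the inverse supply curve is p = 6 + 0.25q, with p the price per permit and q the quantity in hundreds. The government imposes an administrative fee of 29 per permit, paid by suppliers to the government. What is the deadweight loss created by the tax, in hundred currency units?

Deadweight loss = 841 hundred.

Rewrite in direct form: qd = 512 − 4p and qs = 4p − 24.
Without the tax, 512 − 4p = 4p − 24 gives 8p = 536, so p* = 67 and q* = 244.
With the tax collected from suppliers, supply shifts: qs = 4(p − 29) − 24.
New equilibrium: consumers pay 81.5, suppliers receive 52.5, q = 186. (Wedge: pb − ps = 29.)
Quantity falls by |ΔQ| = |244 − 186| = 58.
DWL = ½ · t · |ΔQ| = ½ · 29 · 58 = 841.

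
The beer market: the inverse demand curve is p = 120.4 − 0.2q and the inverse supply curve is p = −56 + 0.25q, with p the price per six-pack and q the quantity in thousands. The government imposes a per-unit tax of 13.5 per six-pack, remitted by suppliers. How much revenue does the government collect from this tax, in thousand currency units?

Rewrite in direct form: qd = 602 − 5p and qs = 4p + 224.
Without the tax, 602 − 5p = 4p + 224 gives 9p = 378, so p* = 42 and q* = 392.
With the tax collected from suppliers, supply shifts: qs = 4(p − 13.5) + 224.
New equilibrium: consumers pay 48, suppliers receive 34.5, q = 362. (Wedge: pb − ps = 13.5.)
Revenue = t · Q = 13.5 · 362 = 4887.

Tax revenue = 4887 thousand.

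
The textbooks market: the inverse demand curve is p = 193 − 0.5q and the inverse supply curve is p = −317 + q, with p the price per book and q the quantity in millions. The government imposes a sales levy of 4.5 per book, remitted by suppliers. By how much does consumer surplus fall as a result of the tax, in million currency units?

Consumer surplus falls by 507.75 million.

Rewrite in direct form: qd = 386 − 2p and qs = p + 317.
Without the tax, 386 − 2p = p + 317 gives 3p = 69, so p* = 23 and q* = 340.
With the tax collected from suppliers, supply shifts: qs = (p − 4.5) + 317.
Solving gives q = 337 with buyers paying 24.5 and suppliers receiving 20 (the 4.5 wedge).
ΔCS is the trapezoid between Q = 337 and Q = 340 of height 1.5: ½ · (340 + 337) · 1.5 = 507.75.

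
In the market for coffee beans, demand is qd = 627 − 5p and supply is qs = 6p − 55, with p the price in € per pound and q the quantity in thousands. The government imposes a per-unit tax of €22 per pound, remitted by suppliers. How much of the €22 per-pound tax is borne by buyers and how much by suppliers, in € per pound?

Without the tax, 627 − 5p = 6p − 55 gives 11p = 682, so p* = €62 and q* = 317.
With the tax collected from suppliers, supply shifts: qs = 6(p − 22) − 55.
New equilibrium: buyers pay €74, suppliers receive €52, q = 257. (Wedge: pb − ps = 22.)
Burden on buyers: €12; on suppliers: €10. (They sum to €22.)
The less price-elastic side of the market bears the larger share of a per-unit tax.

Buyers bear €12 per pound; suppliers bear €10 per pound.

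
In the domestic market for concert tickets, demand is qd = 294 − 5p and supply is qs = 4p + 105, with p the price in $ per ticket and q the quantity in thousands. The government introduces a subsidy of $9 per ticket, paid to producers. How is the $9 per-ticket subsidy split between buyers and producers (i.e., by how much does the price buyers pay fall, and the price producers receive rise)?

Without the subsidy, 294 − 5p = 4p + 105 gives 9p = 189, so p* = $21 and q* = 189.
With a per-unit subsidy paid to producers, each receives p + 9 per unit sold, so supply becomes qs = 4(p + 9) + 105.
Solving gives q = 209 with buyers paying $17 and producers receiving $26 (the $9 wedge).
Gain to buyers: $4; to producers: $5. (They sum to $9.)

Buyers gain $4 per ticket; producers gain $5 per ticket.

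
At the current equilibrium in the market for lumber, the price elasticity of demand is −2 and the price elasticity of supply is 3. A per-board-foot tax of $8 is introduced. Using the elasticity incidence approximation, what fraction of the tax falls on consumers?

Consumers' share ≈ 0.6.

Incidence ratio: consumers' share ≈ εs / (εs + |εd|) = 3 / (3 + 2) = 0.6.
Supply is the more elastic side, so consumers bear the larger share.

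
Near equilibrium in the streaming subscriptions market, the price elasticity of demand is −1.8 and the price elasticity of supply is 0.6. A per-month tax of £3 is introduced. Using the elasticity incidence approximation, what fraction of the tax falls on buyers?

Incidence ratio: buyers' share ≈ εs / (εs + |εd|) = 0.6 / (0.6 + 1.8) = 0.25.
Supply is the less elastic side, so buyers bear the smaller share.

Buyers' share ≈ 0.25.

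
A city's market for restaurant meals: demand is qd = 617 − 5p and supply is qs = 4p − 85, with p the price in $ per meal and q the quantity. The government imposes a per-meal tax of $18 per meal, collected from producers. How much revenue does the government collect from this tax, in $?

Tax revenue = $3366.

Before the tax: set 617 − 5p = 4p − 85 → p* = $78, q* = 227.
With the tax collected from producers, supply shifts: qs = 4(p − 18) − 85.
Solving gives q = 187 with consumers paying $86 and producers receiving $68 (the $18 wedge).
Revenue = t · Q = 18 · 187 = $3366.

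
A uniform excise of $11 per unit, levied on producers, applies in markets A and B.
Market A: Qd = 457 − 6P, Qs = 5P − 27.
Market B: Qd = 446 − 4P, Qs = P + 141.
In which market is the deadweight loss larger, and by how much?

Market A: pre-tax P* = $44, Q* = 193; post-tax Q = 163; deadweight loss = $165.
Market B: pre-tax P* = $61, Q* = 202; post-tax Q = 193.2; deadweight loss = $48.4.
Difference: $165 vs $48.4 → market A is larger by $116.6.

Market A, by $116.6.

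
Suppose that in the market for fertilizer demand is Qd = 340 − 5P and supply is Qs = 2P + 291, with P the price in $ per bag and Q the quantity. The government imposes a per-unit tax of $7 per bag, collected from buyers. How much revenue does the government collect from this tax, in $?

Without the tax, 340 − 5P = 2P + 291 gives 7P = 49, so P* = $7 and Q* = 305.
With the tax collected from buyers, demand (in seller-price terms) shifts: Qd = 340 − 5(P + 7).
New equilibrium: buyers pay $9, sellers receive $2, Q = 295. (Wedge: Pb − Ps = 7.)
Revenue = t · Q = 7 · 295 = $2065.

Tax revenue = $2065.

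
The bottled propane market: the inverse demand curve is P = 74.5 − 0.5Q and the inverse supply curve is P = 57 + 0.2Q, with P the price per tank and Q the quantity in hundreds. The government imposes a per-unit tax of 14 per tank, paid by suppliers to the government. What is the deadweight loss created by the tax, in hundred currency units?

Inverting to Q(P) form: Qd = 149 − 2P; Qs = 5P − 285.
Without the tax, 149 − 2P = 5P − 285 gives 7P = 434, so P* = 62 and Q* = 25.
With the tax collected from suppliers, supply shifts: Qs = 5(P − 14) − 285.
New equilibrium: consumers pay 72, suppliers receive 58, Q = 5. (Wedge: Pb − Ps = 14.)
Quantity falls by |ΔQ| = |25 − 5| = 20.
DWL = ½ · t · |ΔQ| = ½ · 14 · 20 = 140.

Deadweight loss = 140 hundred.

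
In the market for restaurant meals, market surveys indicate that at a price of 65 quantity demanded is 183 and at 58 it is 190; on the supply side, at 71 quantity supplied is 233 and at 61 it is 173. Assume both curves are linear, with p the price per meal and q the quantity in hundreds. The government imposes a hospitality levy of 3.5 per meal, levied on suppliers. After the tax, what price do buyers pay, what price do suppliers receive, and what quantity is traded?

Demand slope: (190 − 183)/(58 − 65) = -1, so qd = 248 − p.
Supply slope: (173 − 233)/(61 − 71) = 6, so qs = 6p − 193.
Before the tax: set 248 − p = 6p − 193 → p* = 63, q* = 185.
With the tax collected from suppliers, supply shifts: qs = 6(p − 3.5) − 193.
New equilibrium: buyers pay 66, suppliers receive 62.5, q = 182. (Wedge: pb − ps = 3.5.)

Buyers pay 66; suppliers receive 62.5; quantity = 182.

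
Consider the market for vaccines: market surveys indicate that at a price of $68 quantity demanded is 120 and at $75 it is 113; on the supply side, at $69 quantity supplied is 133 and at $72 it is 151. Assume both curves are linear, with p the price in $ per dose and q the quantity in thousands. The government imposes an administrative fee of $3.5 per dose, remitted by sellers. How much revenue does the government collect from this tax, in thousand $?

Demand slope: (113 − 120)/(75 − 68) = -1, so qd = 188 − p.
Supply slope: (151 − 133)/(72 − 69) = 6, so qs = 6p − 281.
Before the tax: set 188 − p = 6p − 281 → p* = $67, q* = 121.
With the tax collected from sellers, supply shifts: qs = 6(p − 3.5) − 281.
Solving gives q = 118 with consumers paying $70 and sellers receiving $66.5 (the $3.5 wedge).
Revenue = t · Q = 3.5 · 118 = $413.

Tax revenue = $413 thousand.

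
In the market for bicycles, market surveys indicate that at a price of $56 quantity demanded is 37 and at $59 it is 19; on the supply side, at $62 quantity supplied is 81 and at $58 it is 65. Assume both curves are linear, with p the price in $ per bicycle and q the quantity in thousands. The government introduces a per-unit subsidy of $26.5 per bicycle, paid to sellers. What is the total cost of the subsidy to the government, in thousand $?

Demand slope: (19 − 37)/(59 − 56) = -6, so qd = 373 − 6p.
Supply slope: (65 − 81)/(58 − 62) = 4, so qs = 4p − 167.
Before the subsidy: set 373 − 6p = 4p − 167 → p* = $54, q* = 49.
With a per-unit subsidy paid to sellers, each receives p + 26.5 per unit sold, so supply becomes qs = 4(p + 26.5) − 167.
Solving gives q = 112.6 with buyers paying $43.4 and sellers receiving $69.9 (the $26.5 wedge).
Outlay = t · Q = 26.5 · 112.6 = $2983.9.

Government outlay = $2983.9 thousand.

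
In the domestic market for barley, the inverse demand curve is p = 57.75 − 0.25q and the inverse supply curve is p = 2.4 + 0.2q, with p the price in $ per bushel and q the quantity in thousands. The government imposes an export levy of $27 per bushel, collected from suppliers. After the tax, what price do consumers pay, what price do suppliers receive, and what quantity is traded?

Consumers pay $42; suppliers receive $15; quantity = 63.

Inverting to q(p) form: qd = 231 − 4p; qs = 5p − 12.
Before the tax: set 231 − 4p = 5p − 12 → p* = $27, q* = 123.
With the tax collected from suppliers, supply shifts: qs = 5(p − 27) − 12.
New equilibrium: consumers pay $42, suppliers receive $15, q = 63. (Wedge: pb − ps = 27.)
The less price-elastic side of the market bears the larger share of a per-unit tax.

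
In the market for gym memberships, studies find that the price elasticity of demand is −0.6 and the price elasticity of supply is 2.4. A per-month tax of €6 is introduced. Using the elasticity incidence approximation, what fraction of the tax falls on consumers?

Incidence ratio: consumers' share ≈ εs / (εs + |εd|) = 2.4 / (2.4 + 0.6) = 0.8.
Supply is the more elastic side, so consumers bear the larger share.

Consumers' share ≈ 0.8.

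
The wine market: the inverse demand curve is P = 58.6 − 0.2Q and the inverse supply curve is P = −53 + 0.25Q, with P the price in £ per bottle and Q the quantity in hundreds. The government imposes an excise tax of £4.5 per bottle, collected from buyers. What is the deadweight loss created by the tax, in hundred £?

Rewrite in direct form: Qd = 293 − 5P and Qs = 4P + 212.
Without the tax, 293 − 5P = 4P + 212 gives 9P = 81, so P* = £9 and Q* = 248.
With the tax collected from buyers, demand (in seller-price terms) shifts: Qd = 293 − 5(P + 4.5).
Solving gives Q = 238 with buyers paying £11 and sellers receiving £6.5 (the £4.5 wedge).
Quantity falls by |ΔQ| = |248 − 238| = 10.
DWL = ½ · t · |ΔQ| = ½ · 4.5 · 10 = £22.5.

Deadweight loss = £22.5 hundred.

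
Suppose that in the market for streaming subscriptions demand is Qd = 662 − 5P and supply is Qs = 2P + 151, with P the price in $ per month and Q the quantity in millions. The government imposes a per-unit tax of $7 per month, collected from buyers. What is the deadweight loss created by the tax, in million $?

Before the tax: set 662 − 5P = 2P + 151 → P* = $73, Q* = 297.
With the tax collected from buyers, demand (in seller-price terms) shifts: Qd = 662 − 5(P + 7).
Solving gives Q = 287 with buyers paying $75 and sellers receiving $68 (the $7 wedge).
Quantity falls by |ΔQ| = |297 − 287| = 10.
DWL = ½ · t · |ΔQ| = ½ · 7 · 10 = $35.

Deadweight loss = $35 million.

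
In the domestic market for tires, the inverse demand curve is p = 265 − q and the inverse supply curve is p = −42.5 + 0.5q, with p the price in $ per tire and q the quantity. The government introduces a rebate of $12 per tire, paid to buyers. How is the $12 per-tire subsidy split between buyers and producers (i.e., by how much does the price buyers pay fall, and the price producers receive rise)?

Buyers gain $8 per tire; producers gain $4 per tire.

Inverting to q(p) form: qd = 265 − p; qs = 2p + 85.
Before the subsidy: set 265 − p = 2p + 85 → p* = $60, q* = 205.
With a per-unit subsidy paid to buyers, each effectively pays p − 12, so demand becomes qd = 265 − (p − 12).
New equilibrium: buyers pay $52, producers receive $64, q = 213. (Wedge: pb − ps = −12.)
Gain to buyers: $8; to producers: $4. (They sum to $12.)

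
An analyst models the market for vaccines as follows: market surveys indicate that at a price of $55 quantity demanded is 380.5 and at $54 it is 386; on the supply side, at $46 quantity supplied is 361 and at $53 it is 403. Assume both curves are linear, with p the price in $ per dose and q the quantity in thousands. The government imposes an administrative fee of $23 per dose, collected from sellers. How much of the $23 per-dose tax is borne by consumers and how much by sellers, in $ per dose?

Consumers bear $12 per dose; sellers bear $11 per dose.

Demand slope: (386 − 380.5)/(54 − 55) = -5.5, so qd = 683 − 5.5p.
Supply slope: (403 − 361)/(53 − 46) = 6, so qs = 6p + 85.
Without the tax, 683 − 5.5p = 6p + 85 gives 11.5p = 598, so p* = $52 and q* = 397.
With the tax collected from sellers, supply shifts: qs = 6(p − 23) + 85.
New equilibrium: consumers pay $64, sellers receive $41, q = 331. (Wedge: pb − ps = 23.)
Burden on consumers: $12; on sellers: $11. (They sum to $23.)
The less price-elastic side of the market bears the larger share of a per-unit tax.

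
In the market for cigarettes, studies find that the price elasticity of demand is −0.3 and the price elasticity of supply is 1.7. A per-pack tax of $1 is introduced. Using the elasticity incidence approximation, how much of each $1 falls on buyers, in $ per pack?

Buyers bear ≈ $0.85 per pack.

Incidence ratio: buyers' share ≈ εs / (εs + |εd|) = 1.7 / (1.7 + 0.3) = 0.85.
So buyers bear ≈ 0.85 × $1 = $0.85; suppliers bear $0.15.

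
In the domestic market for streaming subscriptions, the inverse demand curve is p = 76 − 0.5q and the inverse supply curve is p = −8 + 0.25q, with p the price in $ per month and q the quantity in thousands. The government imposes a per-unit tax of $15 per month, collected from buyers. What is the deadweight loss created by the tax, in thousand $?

Deadweight loss = $150 thousand.

Rewrite in direct form: qd = 152 − 2p and qs = 4p + 32.
Without the tax, 152 − 2p = 4p + 32 gives 6p = 120, so p* = $20 and q* = 112.
With the tax collected from buyers, demand (in seller-price terms) shifts: qd = 152 − 2(p + 15).
New equilibrium: buyers pay $30, sellers receive $15, q = 92. (Wedge: pb − ps = 15.)
Quantity falls by |ΔQ| = |112 − 92| = 20.
DWL = ½ · t · |ΔQ| = ½ · 15 · 20 = $150.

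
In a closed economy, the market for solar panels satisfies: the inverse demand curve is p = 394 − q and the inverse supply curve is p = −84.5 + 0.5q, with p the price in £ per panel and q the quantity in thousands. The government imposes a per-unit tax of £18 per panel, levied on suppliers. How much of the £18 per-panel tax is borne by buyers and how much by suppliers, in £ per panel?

Buyers bear £12 per panel; suppliers bear £6 per panel.

Inverting to q(p) form: qd = 394 − p; qs = 2p + 169.
Before the tax: set 394 − p = 2p + 169 → p* = £75, q* = 319.
With the tax collected from suppliers, supply shifts: qs = 2(p − 18) + 169.
Solving gives q = 307 with buyers paying £87 and suppliers receiving £69 (the £18 wedge).
Burden on buyers: £12; on suppliers: £6. (They sum to £18.)
The less price-elastic side of the market bears the larger share of a per-unit tax.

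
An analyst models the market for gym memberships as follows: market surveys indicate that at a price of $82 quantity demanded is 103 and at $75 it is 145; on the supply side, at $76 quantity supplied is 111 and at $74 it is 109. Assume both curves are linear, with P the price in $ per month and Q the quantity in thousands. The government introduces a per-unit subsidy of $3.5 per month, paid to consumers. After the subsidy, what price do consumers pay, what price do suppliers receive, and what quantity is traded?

Demand slope: (145 − 103)/(75 − 82) = -6, so Qd = 595 − 6P.
Supply slope: (109 − 111)/(74 − 76) = 1, so Qs = P + 35.
Without the subsidy, 595 − 6P = P + 35 gives 7P = 560, so P* = $80 and Q* = 115.
With a per-unit subsidy paid to consumers, each effectively pays P − 3.5, so demand becomes Qd = 595 − 6(P − 3.5).
Solving gives Q = 118 with consumers paying $79.5 and suppliers receiving $83 (the $3.5 wedge).

Consumers pay $79.5; suppliers receive $83; quantity = 118.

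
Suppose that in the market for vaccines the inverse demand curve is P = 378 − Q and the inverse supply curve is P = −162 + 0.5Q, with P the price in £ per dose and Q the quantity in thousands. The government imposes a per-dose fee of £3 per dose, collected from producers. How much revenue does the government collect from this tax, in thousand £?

Inverting to Q(P) form: Qd = 378 − P; Qs = 2P + 324.
Before the tax: set 378 − P = 2P + 324 → P* = £18, Q* = 360.
With the tax collected from producers, supply shifts: Qs = 2(P − 3) + 324.
Solving gives Q = 358 with buyers paying £20 and producers receiving £17 (the £3 wedge).
Revenue = t · Q = 3 · 358 = £1074.

Tax revenue = £1074 thousand.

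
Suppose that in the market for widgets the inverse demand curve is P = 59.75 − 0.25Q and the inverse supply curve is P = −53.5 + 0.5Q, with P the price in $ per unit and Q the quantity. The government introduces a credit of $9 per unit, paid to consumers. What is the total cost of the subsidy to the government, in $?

Inverting to Q(P) form: Qd = 239 − 4P; Qs = 2P + 107.
Without the subsidy, 239 − 4P = 2P + 107 gives 6P = 132, so P* = $22 and Q* = 151.
With a per-unit subsidy paid to consumers, each effectively pays P − 9, so demand becomes Qd = 239 − 4(P − 9).
Solving gives Q = 163 with consumers paying $19 and producers receiving $28 (the $9 wedge).
Outlay = t · Q = 9 · 163 = $1467.

Government outlay = $1467.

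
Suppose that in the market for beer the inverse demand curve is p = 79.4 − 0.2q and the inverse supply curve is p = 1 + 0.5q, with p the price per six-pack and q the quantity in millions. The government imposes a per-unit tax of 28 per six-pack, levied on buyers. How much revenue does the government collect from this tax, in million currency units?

Tax revenue = 2016 million.

Rewrite in direct form: qd = 397 − 5p and qs = 2p − 2.
Without the tax, 397 − 5p = 2p − 2 gives 7p = 399, so p* = 57 and q* = 112.
With the tax collected from buyers, demand (in seller-price terms) shifts: qd = 397 − 5(p + 28).
Solving gives q = 72 with buyers paying 65 and sellers receiving 37 (the 28 wedge).
Revenue = t · Q = 28 · 72 = 2016.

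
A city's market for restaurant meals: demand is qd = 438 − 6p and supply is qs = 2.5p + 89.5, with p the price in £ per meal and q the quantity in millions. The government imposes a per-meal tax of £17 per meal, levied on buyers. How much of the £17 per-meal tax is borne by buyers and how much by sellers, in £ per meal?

Without the tax, 438 − 6p = 2.5p + 89.5 gives 8.5p = 348.5, so p* = £41 and q* = 192.
With the tax collected from buyers, demand (in seller-price terms) shifts: qd = 438 − 6(p + 17).
Solving gives q = 162 with buyers paying £46 and sellers receiving £29 (the £17 wedge).
Burden on buyers: £5; on sellers: £12. (They sum to £17.)
The less price-elastic side of the market bears the larger share of a per-unit tax.

Buyers bear £5 per meal; sellers bear £12 per meal.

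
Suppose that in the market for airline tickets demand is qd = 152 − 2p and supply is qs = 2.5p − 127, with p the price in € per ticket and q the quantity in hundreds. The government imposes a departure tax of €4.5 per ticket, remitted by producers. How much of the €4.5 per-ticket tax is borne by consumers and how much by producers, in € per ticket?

Consumers bear €2.5 per ticket; producers bear €2 per ticket.

Before the tax: set 152 − 2p = 2.5p − 127 → p* = €62, q* = 28.
With the tax collected from producers, supply shifts: qs = 2.5(p − 4.5) − 127.
Solving gives q = 23 with consumers paying €64.5 and producers receiving €60 (the €4.5 wedge).
Burden on consumers: €2.5; on producers: €2. (They sum to €4.5.)
The less price-elastic side of the market bears the larger share of a per-unit tax.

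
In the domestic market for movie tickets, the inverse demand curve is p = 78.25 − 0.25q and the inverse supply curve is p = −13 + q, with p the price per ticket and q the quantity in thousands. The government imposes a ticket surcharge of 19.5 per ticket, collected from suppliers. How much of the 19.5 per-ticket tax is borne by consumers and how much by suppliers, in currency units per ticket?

Consumers bear 3.9 per ticket; suppliers bear 15.6 per ticket.

Inverting to q(p) form: qd = 313 − 4p; qs = p + 13.
Before the tax: set 313 − 4p = p + 13 → p* = 60, q* = 73.
With the tax collected from suppliers, supply shifts: qs = (p − 19.5) + 13.
Solving gives q = 57.4 with consumers paying 63.9 and suppliers receiving 44.4 (the 19.5 wedge).
Burden on consumers: 3.9; on suppliers: 15.6. (They sum to 19.5.)
The less price-elastic side of the market bears the larger share of a per-unit tax.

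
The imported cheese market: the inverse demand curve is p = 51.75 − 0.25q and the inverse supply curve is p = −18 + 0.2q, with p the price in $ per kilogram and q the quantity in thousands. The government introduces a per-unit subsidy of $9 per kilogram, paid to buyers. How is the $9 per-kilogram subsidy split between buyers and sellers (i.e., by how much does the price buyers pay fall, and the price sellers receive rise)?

Buyers gain $5 per kilogram; sellers gain $4 per kilogram.

Inverting to q(p) form: qd = 207 − 4p; qs = 5p + 90.
Without the subsidy, 207 − 4p = 5p + 90 gives 9p = 117, so p* = $13 and q* = 155.
With a per-unit subsidy paid to buyers, each effectively pays p − 9, so demand becomes qd = 207 − 4(p − 9).
Solving gives q = 175 with buyers paying $8 and sellers receiving $17 (the $9 wedge).
Gain to buyers: $5; to sellers: $4. (They sum to $9.)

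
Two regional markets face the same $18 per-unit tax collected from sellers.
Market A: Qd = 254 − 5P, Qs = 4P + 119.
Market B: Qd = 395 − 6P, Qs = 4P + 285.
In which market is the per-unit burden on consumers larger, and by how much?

Market A: pre-tax P* = $15, Q* = 179; post-tax Q = 139; per-unit burden on consumers = $8.
Market B: pre-tax P* = $11, Q* = 329; post-tax Q = 285.8; per-unit burden on consumers = $7.2.
Difference: $8 vs $7.2 → market A is larger by $0.8.

Market A, by $0.8.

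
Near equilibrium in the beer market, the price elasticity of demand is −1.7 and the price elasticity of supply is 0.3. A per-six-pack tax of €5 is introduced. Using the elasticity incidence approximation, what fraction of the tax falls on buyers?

Buyers' share ≈ 0.15.

Incidence ratio: buyers' share ≈ εs / (εs + |εd|) = 0.3 / (0.3 + 1.7) = 0.15.
Supply is the less elastic side, so buyers bear the smaller share.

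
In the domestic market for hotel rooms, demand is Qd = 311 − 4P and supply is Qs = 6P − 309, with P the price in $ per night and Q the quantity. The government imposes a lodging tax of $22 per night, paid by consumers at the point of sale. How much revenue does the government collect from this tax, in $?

Before the tax: set 311 − 4P = 6P − 309 → P* = $62, Q* = 63.
With the tax collected from consumers, demand (in seller-price terms) shifts: Qd = 311 − 4(P + 22).
New equilibrium: consumers pay $75.2, producers receive $53.2, Q = 10.2. (Wedge: Pb − Ps = 22.)
Revenue = t · Q = 22 · 10.2 = $224.4.

Tax revenue = $224.4.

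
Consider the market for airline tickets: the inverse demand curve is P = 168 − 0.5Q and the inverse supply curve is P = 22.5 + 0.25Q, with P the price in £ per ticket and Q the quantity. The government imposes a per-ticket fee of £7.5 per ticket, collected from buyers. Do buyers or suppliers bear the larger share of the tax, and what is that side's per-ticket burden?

Buyers bear the larger share: £5 per ticket.

Rewrite in direct form: Qd = 336 − 2P and Qs = 4P − 90.
Before the tax: set 336 − 2P = 4P − 90 → P* = £71, Q* = 194.
With the tax collected from buyers, demand (in seller-price terms) shifts: Qd = 336 − 2(P + 7.5).
Solving gives Q = 184 with buyers paying £76 and suppliers receiving £68.5 (the £7.5 wedge).
Per-ticket burden: buyers £5, suppliers £2.5.
Buyers take the larger share because demand is less price-elastic here (demand slope 2 vs supply slope 4).
The less price-elastic side of the market bears the larger share of a per-unit tax.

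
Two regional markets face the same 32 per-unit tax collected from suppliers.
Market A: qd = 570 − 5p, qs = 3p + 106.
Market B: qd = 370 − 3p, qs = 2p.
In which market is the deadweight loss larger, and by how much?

Market A: pre-tax p* = 58, q* = 280; post-tax q = 220; deadweight loss = 960.
Market B: pre-tax p* = 74, q* = 148; post-tax q = 109.6; deadweight loss = 614.4.
Difference: 960 vs 614.4 → market A is larger by 345.6.

Market A, by 345.6.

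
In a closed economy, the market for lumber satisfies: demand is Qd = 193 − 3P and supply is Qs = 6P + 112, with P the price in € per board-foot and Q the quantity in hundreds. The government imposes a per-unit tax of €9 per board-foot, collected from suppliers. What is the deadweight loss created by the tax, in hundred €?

Without the tax, 193 − 3P = 6P + 112 gives 9P = 81, so P* = €9 and Q* = 166.
With the tax collected from suppliers, supply shifts: Qs = 6(P − 9) + 112.
New equilibrium: buyers pay €15, suppliers receive €6, Q = 148. (Wedge: Pb − Ps = 9.)
Quantity falls by |ΔQ| = |166 − 148| = 18.
DWL = ½ · t · |ΔQ| = ½ · 9 · 18 = €81.

Deadweight loss = €81 hundred.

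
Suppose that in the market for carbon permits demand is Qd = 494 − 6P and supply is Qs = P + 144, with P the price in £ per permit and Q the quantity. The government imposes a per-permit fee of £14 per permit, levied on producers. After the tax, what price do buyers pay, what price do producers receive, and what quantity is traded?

Buyers pay £52; producers receive £38; quantity = 182.

Before the tax: set 494 − 6P = P + 144 → P* = £50, Q* = 194.
With the tax collected from producers, supply shifts: Qs = (P − 14) + 144.
Solving gives Q = 182 with buyers paying £52 and producers receiving £38 (the £14 wedge).
The less price-elastic side of the market bears the larger share of a per-unit tax.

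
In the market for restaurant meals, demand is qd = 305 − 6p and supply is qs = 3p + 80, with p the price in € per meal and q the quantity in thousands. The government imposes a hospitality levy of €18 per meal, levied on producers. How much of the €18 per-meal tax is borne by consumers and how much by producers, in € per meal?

Consumers bear €6 per meal; producers bear €12 per meal.

Without the tax, 305 − 6p = 3p + 80 gives 9p = 225, so p* = €25 and q* = 155.
With the tax collected from producers, supply shifts: qs = 3(p − 18) + 80.
Solving gives q = 119 with consumers paying €31 and producers receiving €13 (the €18 wedge).
Burden on consumers: €6; on producers: €12. (They sum to €18.)
The less price-elastic side of the market bears the larger share of a per-unit tax.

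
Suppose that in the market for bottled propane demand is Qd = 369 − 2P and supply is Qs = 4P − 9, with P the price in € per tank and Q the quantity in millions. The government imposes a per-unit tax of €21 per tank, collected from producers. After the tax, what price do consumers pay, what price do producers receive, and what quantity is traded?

Before the tax: set 369 − 2P = 4P − 9 → P* = €63, Q* = 243.
With the tax collected from producers, supply shifts: Qs = 4(P − 21) − 9.
Solving gives Q = 215 with consumers paying €77 and producers receiving €56 (the €21 wedge).
The less price-elastic side of the market bears the larger share of a per-unit tax.

Consumers pay €77; producers receive €56; quantity = 215.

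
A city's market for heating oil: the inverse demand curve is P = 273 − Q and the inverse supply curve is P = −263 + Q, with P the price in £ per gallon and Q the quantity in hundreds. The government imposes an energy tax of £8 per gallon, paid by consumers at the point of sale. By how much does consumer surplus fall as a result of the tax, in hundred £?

Rewrite in direct form: Qd = 273 − P and Qs = P + 263.
Before the tax: set 273 − P = P + 263 → P* = £5, Q* = 268.
With the tax collected from consumers, demand (in seller-price terms) shifts: Qd = 273 − (P + 8).
New equilibrium: consumers pay £9, suppliers receive £1, Q = 264. (Wedge: Pb − Ps = 8.)
ΔCS is the trapezoid between Q = 264 and Q = 268 of height £4: ½ · (268 + 264) · 4 = £1064.

Consumer surplus falls by £1064 hundred.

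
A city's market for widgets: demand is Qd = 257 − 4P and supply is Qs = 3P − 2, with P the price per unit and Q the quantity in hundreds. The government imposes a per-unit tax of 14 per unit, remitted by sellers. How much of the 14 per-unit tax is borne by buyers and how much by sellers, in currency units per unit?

Buyers bear 6 per unit; sellers bear 8 per unit.

Before the tax: set 257 − 4P = 3P − 2 → P* = 37, Q* = 109.
With the tax collected from sellers, supply shifts: Qs = 3(P − 14) − 2.
Solving gives Q = 85 with buyers paying 43 and sellers receiving 29 (the 14 wedge).
Burden on buyers: 6; on sellers: 8. (They sum to 14.)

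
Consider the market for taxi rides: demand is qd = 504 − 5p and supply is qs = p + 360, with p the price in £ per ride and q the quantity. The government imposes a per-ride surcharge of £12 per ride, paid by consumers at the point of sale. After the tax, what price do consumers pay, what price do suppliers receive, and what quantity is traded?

Consumers pay £26; suppliers receive £14; quantity = 374.

Without the tax, 504 − 5p = p + 360 gives 6p = 144, so p* = £24 and q* = 384.
With the tax collected from consumers, demand (in seller-price terms) shifts: qd = 504 − 5(p + 12).
Solving gives q = 374 with consumers paying £26 and suppliers receiving £14 (the £12 wedge).
The less price-elastic side of the market bears the larger share of a per-unit tax.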